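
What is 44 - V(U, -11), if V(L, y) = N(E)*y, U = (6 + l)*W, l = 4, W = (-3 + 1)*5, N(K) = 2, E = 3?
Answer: 66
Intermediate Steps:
W = -10 (W = -2*5 = -10)
U = -100 (U = (6 + 4)*(-10) = 10*(-10) = -100)
V(L, y) = 2*y
44 - V(U, -11) = 44 - 2*(-11) = 44 - 1*(-22) = 44 + 22 = 66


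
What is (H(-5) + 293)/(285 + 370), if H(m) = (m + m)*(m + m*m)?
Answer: 93/655 ≈ 0.14198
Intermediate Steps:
H(m) = 2*m*(m + m**2) (H(m) = (2*m)*(m + m**2) = 2*m*(m + m**2))
(H(-5) + 293)/(285 + 370) = (2*(-5)**2*(1 - 5) + 293)/(285 + 370) = (2*25*(-4) + 293)/655 = (-200 + 293)*(1/655) = 93*(1/655) = 93/655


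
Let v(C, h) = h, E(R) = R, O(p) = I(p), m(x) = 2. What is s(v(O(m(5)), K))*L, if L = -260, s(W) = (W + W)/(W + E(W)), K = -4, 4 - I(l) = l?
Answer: -260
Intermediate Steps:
I(l) = 4 - l
O(p) = 4 - p
s(W) = 1 (s(W) = (W + W)/(W + W) = (2*W)/((2*W)) = (2*W)*(1/(2*W)) = 1)
s(v(O(m(5)), K))*L = 1*(-260) = -260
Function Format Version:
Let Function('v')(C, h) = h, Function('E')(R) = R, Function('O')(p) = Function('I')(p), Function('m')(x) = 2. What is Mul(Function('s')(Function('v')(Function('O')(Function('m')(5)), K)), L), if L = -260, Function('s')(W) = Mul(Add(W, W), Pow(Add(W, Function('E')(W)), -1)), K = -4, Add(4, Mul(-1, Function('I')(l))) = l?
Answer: -260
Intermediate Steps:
Function('I')(l) = Add(4, Mul(-1, l))
Function('O')(p) = Add(4, Mul(-1, p))
Function('s')(W) = 1 (Function('s')(W) = Mul(Add(W, W), Pow(Add(W, W), -1)) = Mul(Mul(2, W), Pow(Mul(2, W), -1)) = Mul(Mul(2, W), Mul(Rational(1, 2), Pow(W, -1))) = 1)
Mul(Function('s')(Function('v')(Function('O')(Function('m')(5)), K)), L) = Mul(1, -260) = -260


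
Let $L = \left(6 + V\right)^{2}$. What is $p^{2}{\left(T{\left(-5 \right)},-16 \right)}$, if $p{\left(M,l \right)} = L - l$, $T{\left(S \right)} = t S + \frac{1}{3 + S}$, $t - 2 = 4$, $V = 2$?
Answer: $6400$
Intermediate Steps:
$t = 6$ ($t = 2 + 4 = 6$)
$L = 64$ ($L = \left(6 + 2\right)^{2} = 8^{2} = 64$)
$T{\left(S \right)} = \frac{1}{3 + S} + 6 S$ ($T{\left(S \right)} = 6 S + \frac{1}{3 + S} = \frac{1}{3 + S} + 6 S$)
$p{\left(M,l \right)} = 64 - l$
$p^{2}{\left(T{\left(-5 \right)},-16 \right)} = \left(64 - -16\right)^{2} = \left(64 + 16\right)^{2} = 80^{2} = 6400$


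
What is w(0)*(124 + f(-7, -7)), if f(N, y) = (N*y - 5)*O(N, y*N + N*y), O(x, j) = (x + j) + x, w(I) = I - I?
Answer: 0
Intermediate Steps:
w(I) = 0
O(x, j) = j + 2*x (O(x, j) = (j + x) + x = j + 2*x)
f(N, y) = (-5 + N*y)*(2*N + 2*N*y) (f(N, y) = (N*y - 5)*((y*N + N*y) + 2*N) = (-5 + N*y)*((N*y + N*y) + 2*N) = (-5 + N*y)*(2*N*y + 2*N) = (-5 + N*y)*(2*N + 2*N*y))
w(0)*(124 + f(-7, -7)) = 0*(124 + 2*(-7)*(1 - 7)*(-5 - 7*(-7))) = 0*(124 + 2*(-7)*(-6)*(-5 + 49)) = 0*(124 + 2*(-7)*(-6)*44) = 0*(124 + 3696) = 0*3820 = 0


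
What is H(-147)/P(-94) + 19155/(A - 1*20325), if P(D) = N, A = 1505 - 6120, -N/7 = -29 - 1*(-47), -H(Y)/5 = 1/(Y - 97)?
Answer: -29451301/38337768 ≈ -0.76821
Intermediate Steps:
H(Y) = -5/(-97 + Y) (H(Y) = -5/(Y - 97) = -5/(-97 + Y))
N = -126 (N = -7*(-29 - 1*(-47)) = -7*(-29 + 47) = -7*18 = -126)
A = -4615
P(D) = -126
H(-147)/P(-94) + 19155/(A - 1*20325) = -5/(-97 - 147)/(-126) + 19155/(-4615 - 1*20325) = -5/(-244)*(-1/126) + 19155/(-4615 - 20325) = -5*(-1/244)*(-1/126) + 19155/(-24940) = (5/244)*(-1/126) + 19155*(-1/24940) = -5/30744 - 3831/4988 = -29451301/38337768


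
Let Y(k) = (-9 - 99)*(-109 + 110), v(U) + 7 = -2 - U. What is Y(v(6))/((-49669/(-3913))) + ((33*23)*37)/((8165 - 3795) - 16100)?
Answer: -92057963/8443730 ≈ -10.903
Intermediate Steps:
v(U) = -9 - U (v(U) = -7 + (-2 - U) = -9 - U)
Y(k) = -108 (Y(k) = -108*1 = -108)
Y(v(6))/((-49669/(-3913))) + ((33*23)*37)/((8165 - 3795) - 16100) = -108/((-49669/(-3913))) + ((33*23)*37)/((8165 - 3795) - 16100) = -108/((-49669*(-1/3913))) + (759*37)/(4370 - 16100) = -108/49669/3913 + 28083/(-11730) = -108*3913/49669 + 28083*(-1/11730) = -422604/49669 - 407/170 = -92057963/8443730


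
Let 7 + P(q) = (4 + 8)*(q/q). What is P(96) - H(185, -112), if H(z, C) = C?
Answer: 117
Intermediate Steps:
P(q) = 5 (P(q) = -7 + (4 + 8)*(q/q) = -7 + 12*1 = -7 + 12 = 5)
P(96) - H(185, -112) = 5 - 1*(-112) = 5 + 112 = 117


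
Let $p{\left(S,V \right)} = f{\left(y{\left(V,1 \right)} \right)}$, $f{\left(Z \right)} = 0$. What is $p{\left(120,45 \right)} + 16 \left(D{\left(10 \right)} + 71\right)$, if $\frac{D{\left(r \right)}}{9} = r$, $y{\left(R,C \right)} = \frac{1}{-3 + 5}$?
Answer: $2576$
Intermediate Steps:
$y{\left(R,C \right)} = \frac{1}{2}$
$p{\left(S,V \right)} = 0$
$D{\left(r \right)} = 9 r$
$p{\left(120,45 \right)} + 16 \left(D{\left(10 \right)} + 71\right) = 0 + 16 \left(9 \cdot 10 + 71\right) = 0 + 16 \left(90 + 71\right) = 0 + 16 \cdot 161 = 0 + 2576 = 2576$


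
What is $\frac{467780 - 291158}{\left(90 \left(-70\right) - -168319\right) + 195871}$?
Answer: $\frac{88311}{178945} \approx 0.49351$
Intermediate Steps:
$\frac{467780 - 291158}{\left(90 \left(-70\right) - -168319\right) + 195871} = \frac{176622}{\left(-6300 + 168319\right) + 195871} = \frac{176622}{162019 + 195871} = \frac{176622}{357890} = 176622 \cdot \frac{1}{357890} = \frac{88311}{178945}$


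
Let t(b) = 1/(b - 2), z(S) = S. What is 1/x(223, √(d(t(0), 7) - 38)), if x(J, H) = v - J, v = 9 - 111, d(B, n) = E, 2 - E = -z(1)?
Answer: -1/325 ≈ -0.0030769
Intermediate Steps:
t(b) = 1/(-2 + b)
E = 3 (E = 2 - (-1) = 2 - 1*(-1) = 2 + 1 = 3)
d(B, n) = 3
v = -102
x(J, H) = -102 - J
1/x(223, √(d(t(0), 7) - 38)) = 1/(-102 - 1*223) = 1/(-102 - 223) = 1/(-325) = -1/325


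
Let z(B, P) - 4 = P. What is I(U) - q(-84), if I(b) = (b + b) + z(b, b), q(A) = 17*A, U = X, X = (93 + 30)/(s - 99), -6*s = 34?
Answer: 448541/314 ≈ 1428.5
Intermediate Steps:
s = -17/3 (s = -⅙*34 = -17/3 ≈ -5.6667)
z(B, P) = 4 + P
X = -369/314 (X = (93 + 30)/(-17/3 - 99) = 123/(-314/3) = 123*(-3/314) = -369/314 ≈ -1.1752)
U = -369/314 ≈ -1.1752
I(b) = 4 + 3*b (I(b) = (b + b) + (4 + b) = 2*b + (4 + b) = 4 + 3*b)
I(U) - q(-84) = (4 + 3*(-369/314)) - 17*(-84) = (4 - 1107/314) - 1*(-1428) = 149/314 + 1428 = 448541/314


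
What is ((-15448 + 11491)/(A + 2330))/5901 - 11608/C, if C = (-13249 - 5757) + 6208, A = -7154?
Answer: 6120164657/6746542488 ≈ 0.90716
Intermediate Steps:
C = -12798 (C = -19006 + 6208 = -12798)
((-15448 + 11491)/(A + 2330))/5901 - 11608/C = ((-15448 + 11491)/(-7154 + 2330))/5901 - 11608/(-12798) = -3957/(-4824)*(1/5901) - 11608*(-1/12798) = -3957*(-1/4824)*(1/5901) + 5804/6399 = (1319/1608)*(1/5901) + 5804/6399 = 1319/9488808 + 5804/6399 = 6120164657/6746542488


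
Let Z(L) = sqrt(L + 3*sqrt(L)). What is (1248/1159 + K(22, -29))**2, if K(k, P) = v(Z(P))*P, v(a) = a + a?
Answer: 4*(624 - 33611*sqrt(-29 + 3*I*sqrt(29)))**2/1343281 ≈ -97736.0 + 53651.0*I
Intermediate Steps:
v(a) = 2*a
K(k, P) = 2*P*sqrt(P + 3*sqrt(P)) (K(k, P) = (2*sqrt(P + 3*sqrt(P)))*P = 2*P*sqrt(P + 3*sqrt(P)))
(1248/1159 + K(22, -29))**2 = (1248/1159 + 2*(-29)*sqrt(-29 + 3*sqrt(-29)))**2 = (1248*(1/1159) + 2*(-29)*sqrt(-29 + 3*(I*sqrt(29))))**2 = (1248/1159 + 2*(-29)*sqrt(-29 + 3*I*sqrt(29)))**2 = (1248/1159 - 58*sqrt(-29 + 3*I*sqrt(29)))**2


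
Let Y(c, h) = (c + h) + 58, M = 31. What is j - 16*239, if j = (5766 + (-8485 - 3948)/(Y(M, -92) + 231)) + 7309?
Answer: 2096795/228 ≈ 9196.5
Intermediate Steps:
Y(c, h) = 58 + c + h
j = 2968667/228 (j = (5766 + (-8485 - 3948)/((58 + 31 - 92) + 231)) + 7309 = (5766 - 12433/(-3 + 231)) + 7309 = (5766 - 12433/228) + 7309 = 1302215/228 + 7309 = 2968667/228 ≈ 13020.)
j - 16*239 = 2968667/228 - 16*239 = 2968667/228 - 3824 = 2096795/228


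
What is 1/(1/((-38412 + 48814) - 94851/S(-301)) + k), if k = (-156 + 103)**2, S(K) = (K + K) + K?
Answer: 3162619/8883797072 ≈ 0.00035600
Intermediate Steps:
S(K) = 3*K (S(K) = 2*K + K = 3*K)
k = 2809 (k = (-53)**2 = 2809)
1/(1/((-38412 + 48814) - 94851/S(-301)) + k) = 1/(1/((-38412 + 48814) - 94851/(3*(-301))) + 2809) = 1/(1/(10402 - 94851/(-903)) + 2809) = 1/(1/(10402 - 94851*(-1/903)) + 2809) = 1/(1/(10402 + 31617/301) + 2809) = 1/(1/(3162619/301) + 2809) = 1/(301/3162619 + 2809) = 1/(8883797072/3162619) = 3162619/8883797072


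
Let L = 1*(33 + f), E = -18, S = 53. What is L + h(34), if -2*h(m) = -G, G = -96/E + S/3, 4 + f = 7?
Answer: 95/2 ≈ 47.500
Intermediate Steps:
f = 3 (f = -4 + 7 = 3)
G = 23 (G = -96/(-18) + 53/3 = -96*(-1/18) + 53*(⅓) = 16/3 + 53/3 = 23)
h(m) = 23/2 (h(m) = -(-1)*23/2 = -½*(-23) = 23/2)
L = 36 (L = 1*(33 + 3) = 1*36 = 36)
L + h(34) = 36 + 23/2 = 95/2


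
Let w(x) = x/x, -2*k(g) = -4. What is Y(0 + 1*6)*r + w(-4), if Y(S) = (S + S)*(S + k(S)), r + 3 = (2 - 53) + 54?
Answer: 1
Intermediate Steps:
k(g) = 2 (k(g) = -½*(-4) = 2)
w(x) = 1
r = 0 (r = -3 + ((2 - 53) + 54) = -3 + (-51 + 54) = -3 + 3 = 0)
Y(S) = 2*S*(2 + S) (Y(S) = (S + S)*(S + 2) = (2*S)*(2 + S) = 2*S*(2 + S))
Y(0 + 1*6)*r + w(-4) = (2*(0 + 1*6)*(2 + (0 + 1*6)))*0 + 1 = (2*(0 + 6)*(2 + (0 + 6)))*0 + 1 = (2*6*(2 + 6))*0 + 1 = (2*6*8)*0 + 1 = 96*0 + 1 = 0 + 1 = 1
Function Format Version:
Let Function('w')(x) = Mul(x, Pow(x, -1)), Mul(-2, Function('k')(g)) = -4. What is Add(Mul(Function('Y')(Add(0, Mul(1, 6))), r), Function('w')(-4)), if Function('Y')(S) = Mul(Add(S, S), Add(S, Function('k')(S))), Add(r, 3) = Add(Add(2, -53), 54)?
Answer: 1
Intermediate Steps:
Function('k')(g) = 2 (Function('k')(g) = Mul(Rational(-1, 2), -4) = 2)
Function('w')(x) = 1
r = 0 (r = Add(-3, Add(Add(2, -53), 54)) = Add(-3, Add(-51, 54)) = Add(-3, 3) = 0)
Function('Y')(S) = Mul(2, S, Add(2, S)) (Function('Y')(S) = Mul(Add(S, S), Add(S, 2)) = Mul(Mul(2, S), Add(2, S)) = Mul(2, S, Add(2, S)))
Add(Mul(Function('Y')(Add(0, Mul(1, 6))), r), Function('w')(-4)) = Add(Mul(Mul(2, Add(0, Mul(1, 6)), Add(2, Add(0, Mul(1, 6)))), 0), 1) = Add(Mul(Mul(2, Add(0, 6), Add(2, Add(0, 6))), 0), 1) = Add(Mul(Mul(2, 6, Add(2, 6)), 0), 1) = Add(Mul(Mul(2, 6, 8), 0), 1) = Add(Mul(96, 0), 1) = Add(0, 1) = 1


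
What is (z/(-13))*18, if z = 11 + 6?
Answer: -306/13 ≈ -23.538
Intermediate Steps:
z = 17
(z/(-13))*18 = (17/(-13))*18 = (17*(-1/13))*18 = -17/13*18 = -306/13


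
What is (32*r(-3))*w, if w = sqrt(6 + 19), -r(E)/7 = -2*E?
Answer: -6720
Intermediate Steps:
r(E) = 14*E (r(E) = -(-14)*E = 14*E)
w = 5 (w = sqrt(25) = 5)
(32*r(-3))*w = (32*(14*(-3)))*5 = (32*(-42))*5 = -1344*5 = -6720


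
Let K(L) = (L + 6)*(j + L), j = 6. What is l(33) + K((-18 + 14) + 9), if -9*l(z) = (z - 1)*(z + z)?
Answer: -341/3 ≈ -113.67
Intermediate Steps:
l(z) = -2*z*(-1 + z)/9 (l(z) = -(z - 1)*(z + z)/9 = -(-1 + z)*2*z/9 = -2*z*(-1 + z)/9)
K(L) = (6 + L)² (K(L) = (L + 6)*(6 + L) = (6 + L)*(6 + L) = (6 + L)²)
l(33) + K((-18 + 14) + 9) = (2/9)*33*(1 - 1*33) + (36 + ((-18 + 14) + 9)² + 12*((-18 + 14) + 9)) = (2/9)*33*(1 - 33) + (36 + (-4 + 9)² + 12*(-4 + 9)) = (2/9)*33*(-32) + (36 + 5² + 12*5) = -704/3 + (36 + 25 + 60) = -704/3 + 121 = -341/3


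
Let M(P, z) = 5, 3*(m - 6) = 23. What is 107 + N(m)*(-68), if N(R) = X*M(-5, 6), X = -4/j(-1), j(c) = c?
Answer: -1253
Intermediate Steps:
m = 41/3 (m = 6 + (⅓)*23 = 6 + 23/3 = 41/3 ≈ 13.667)
X = 4 (X = -4/(-1) = -4*(-1) = 4)
N(R) = 20 (N(R) = 4*5 = 20)
107 + N(m)*(-68) = 107 + 20*(-68) = 107 - 1360 = -1253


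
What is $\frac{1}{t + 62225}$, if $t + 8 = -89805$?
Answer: $- \frac{1}{27588} \approx -3.6248 \cdot 10^{-5}$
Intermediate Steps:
$t = -89813$ ($t = -8 - 89805 = -89813$)
$\frac{1}{t + 62225} = \frac{1}{-89813 + 62225} = \frac{1}{-27588} = - \frac{1}{27588}$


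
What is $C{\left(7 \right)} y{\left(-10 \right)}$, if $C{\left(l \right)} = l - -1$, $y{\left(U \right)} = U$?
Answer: $-80$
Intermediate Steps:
$C{\left(l \right)} = 1 + l$ ($C{\left(l \right)} = l + 1 = 1 + l$)
$C{\left(7 \right)} y{\left(-10 \right)} = \left(1 + 7\right) \left(-10\right) = 8 \left(-10\right) = -80$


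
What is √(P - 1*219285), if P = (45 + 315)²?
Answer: 3*I*√9965 ≈ 299.47*I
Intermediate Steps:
P = 129600 (P = 360² = 129600)
√(P - 1*219285) = √(129600 - 1*219285) = √(129600 - 219285) = √(-89685) = 3*I*√9965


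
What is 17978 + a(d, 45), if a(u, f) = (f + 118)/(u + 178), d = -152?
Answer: 467591/26 ≈ 17984.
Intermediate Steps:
a(u, f) = (118 + f)/(178 + u)
17978 + a(d, 45) = 17978 + (118 + 45)/(178 - 152) = 17978 + 163/26 = 467591/26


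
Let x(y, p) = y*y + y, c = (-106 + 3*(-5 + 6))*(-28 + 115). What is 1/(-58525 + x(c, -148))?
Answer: 1/80232035 ≈ 1.2464e-8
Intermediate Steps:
c = -8961 (c = (-106 + 3*1)*87 = (-106 + 3)*87 = -103*87 = -8961)
x(y, p) = y + y² (x(y, p) = y² + y = y + y²)
1/(-58525 + x(c, -148)) = 1/(-58525 - 8961*(1 - 8961)) = 1/(-58525 - 8961*(-8960)) = 1/(-58525 + 80290560) = 1/80232035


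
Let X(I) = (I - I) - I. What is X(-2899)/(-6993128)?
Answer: -2899/6993128 ≈ -0.00041455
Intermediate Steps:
X(I) = -I (X(I) = 0 - I = -I)
X(-2899)/(-6993128) = -1*(-2899)/(-6993128) = 2899*(-1/6993128) = -2899/6993128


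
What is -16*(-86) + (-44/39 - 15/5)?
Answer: 53503/39 ≈ 1371.9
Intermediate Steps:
-16*(-86) + (-44/39 - 15/5) = 1376 + (-44*1/39 - 15*1/5) = 1376 + (-44/39 - 3) = 1376 - 161/39 = 53503/39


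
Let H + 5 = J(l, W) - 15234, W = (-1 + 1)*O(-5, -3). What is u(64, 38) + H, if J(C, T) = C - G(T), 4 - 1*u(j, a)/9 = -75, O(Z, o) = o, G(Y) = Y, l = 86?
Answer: -14442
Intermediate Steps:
W = 0 (W = (-1 + 1)*(-3) = 0*(-3) = 0)
u(j, a) = 711 (u(j, a) = 36 - 9*(-75) = 36 + 675 = 711)
J(C, T) = C - T
H = -15153 (H = -5 + ((86 - 1*0) - 15234) = -5 + ((86 + 0) - 15234) = -5 + (86 - 15234) = -5 - 15148 = -15153)
u(64, 38) + H = 711 - 15153 = -14442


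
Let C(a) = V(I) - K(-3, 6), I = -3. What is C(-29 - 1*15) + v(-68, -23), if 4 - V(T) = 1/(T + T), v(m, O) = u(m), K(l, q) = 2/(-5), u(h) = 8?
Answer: 377/30 ≈ 12.567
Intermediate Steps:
K(l, q) = -⅖ (K(l, q) = 2*(-⅕) = -⅖)
v(m, O) = 8
V(T) = 4 - 1/(2*T) (V(T) = 4 - 1/(T + T) = 4 - 1/(2*T))
C(a) = 137/30 (C(a) = (4 - ½/(-3)) - 1*(-⅖) = (4 - ½*(-⅓)) + ⅖ = (4 + ⅙) + ⅖ = 25/6 + ⅖ = 137/30)
C(-29 - 1*15) + v(-68, -23) = 137/30 + 8 = 377/30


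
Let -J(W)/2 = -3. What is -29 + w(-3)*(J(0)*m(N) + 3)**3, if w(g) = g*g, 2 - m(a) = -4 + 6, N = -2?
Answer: 214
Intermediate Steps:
J(W) = 6 (J(W) = -2*(-3) = 6)
m(a) = 0 (m(a) = 2 - (-4 + 6) = 2 - 1*2 = 2 - 2 = 0)
w(g) = g**2
-29 + w(-3)*(J(0)*m(N) + 3)**3 = -29 + (-3)**2*(6*0 + 3)**3 = -29 + 9*(0 + 3)**3 = -29 + 9*3**3 = -29 + 9*27 = -29 + 243 = 214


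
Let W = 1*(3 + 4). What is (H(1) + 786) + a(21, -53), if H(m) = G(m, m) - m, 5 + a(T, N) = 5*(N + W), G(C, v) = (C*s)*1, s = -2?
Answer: 548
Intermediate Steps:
W = 7 (W = 1*7 = 7)
G(C, v) = -2*C (G(C, v) = (C*(-2))*1 = -2*C*1 = -2*C)
a(T, N) = 30 + 5*N (a(T, N) = -5 + 5*(N + 7) = -5 + 5*(7 + N) = -5 + (35 + 5*N) = 30 + 5*N)
H(m) = -3*m (H(m) = -2*m - m = -3*m)
(H(1) + 786) + a(21, -53) = (-3*1 + 786) + (30 + 5*(-53)) = (-3 + 786) + (30 - 265) = 783 - 235 = 548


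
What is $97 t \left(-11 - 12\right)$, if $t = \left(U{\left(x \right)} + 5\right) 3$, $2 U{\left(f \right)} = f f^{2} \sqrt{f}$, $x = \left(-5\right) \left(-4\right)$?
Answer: $-33465 - 53544000 \sqrt{5} \approx -1.1976 \cdot 10^{8}$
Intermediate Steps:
$x = 20$
$U{\left(f \right)} = \frac{f^{\frac{7}{2}}}{2}$ ($U{\left(f \right)} = \frac{f f^{2} \sqrt{f}}{2} = \frac{f^{3} \sqrt{f}}{2} = \frac{f^{\frac{7}{2}}}{2}$)
$t = 15 + 24000 \sqrt{5}$ ($t = \left(\frac{20^{\frac{7}{2}}}{2} + 5\right) 3 = \left(\frac{16000 \sqrt{5}}{2} + 5\right) 3 = \left(8000 \sqrt{5} + 5\right) 3 = \left(5 + 8000 \sqrt{5}\right) 3 = 15 + 24000 \sqrt{5} \approx 53681.0$)
$97 t \left(-11 - 12\right) = 97 \left(15 + 24000 \sqrt{5}\right) \left(-11 - 12\right) = \left(1455 + 2328000 \sqrt{5}\right) \left(-23\right) = -33465 - 53544000 \sqrt{5}$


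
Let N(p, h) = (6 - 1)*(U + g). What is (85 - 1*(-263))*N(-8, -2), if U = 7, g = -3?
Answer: 6960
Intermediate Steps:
N(p, h) = 20 (N(p, h) = (6 - 1)*(7 - 3) = 5*4 = 20)
(85 - 1*(-263))*N(-8, -2) = (85 - 1*(-263))*20 = (85 + 263)*20 = 348*20 = 6960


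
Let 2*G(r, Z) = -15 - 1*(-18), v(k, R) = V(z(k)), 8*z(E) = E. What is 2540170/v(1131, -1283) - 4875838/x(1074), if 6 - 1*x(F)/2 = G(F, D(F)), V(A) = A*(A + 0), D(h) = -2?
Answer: -230945136074/426387 ≈ -5.4163e+5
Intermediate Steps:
z(E) = E/8
V(A) = A**2 (V(A) = A*A = A**2)
v(k, R) = k**2/64 (v(k, R) = (k/8)**2 = k**2/64)
G(r, Z) = 3/2 (G(r, Z) = (-15 - 1*(-18))/2 = (-15 + 18)/2 = (1/2)*3 = 3/2)
x(F) = 9 (x(F) = 12 - 2*3/2 = 12 - 3 = 9)
2540170/v(1131, -1283) - 4875838/x(1074) = 2540170/(((1/64)*1131**2)) - 4875838/9 = 2540170/(((1/64)*1279161)) - 4875838*1/9 = 2540170/(1279161/64) - 4875838/9 = 2540170*(64/1279161) - 4875838/9 = 162570880/1279161 - 4875838/9 = -230945136074/426387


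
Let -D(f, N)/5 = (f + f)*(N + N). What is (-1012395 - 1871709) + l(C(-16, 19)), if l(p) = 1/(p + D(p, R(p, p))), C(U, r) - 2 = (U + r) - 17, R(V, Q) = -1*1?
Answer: -726794209/252 ≈ -2.8841e+6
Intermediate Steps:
R(V, Q) = -1
D(f, N) = -20*N*f (D(f, N) = -5*(f + f)*(N + N) = -5*2*f*2*N = -20*N*f)
C(U, r) = -15 + U + r (C(U, r) = 2 + ((U + r) - 17) = 2 + (-17 + U + r) = -15 + U + r)
l(p) = 1/(21*p) (l(p) = 1/(p - 20*(-1)*p) = 1/(p + 20*p) = 1/(21*p))
(-1012395 - 1871709) + l(C(-16, 19)) = (-1012395 - 1871709) + 1/(21*(-15 - 16 + 19)) = -2884104 + (1/21)/(-12) = -2884104 + (1/21)*(-1/12) = -2884104 - 1/252 = -726794209/252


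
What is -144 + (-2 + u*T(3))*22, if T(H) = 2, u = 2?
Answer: -100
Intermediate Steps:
-144 + (-2 + u*T(3))*22 = -144 + (-2 + 2*2)*22 = -144 + (-2 + 4)*22 = -144 + 2*22 = -144 + 44 = -100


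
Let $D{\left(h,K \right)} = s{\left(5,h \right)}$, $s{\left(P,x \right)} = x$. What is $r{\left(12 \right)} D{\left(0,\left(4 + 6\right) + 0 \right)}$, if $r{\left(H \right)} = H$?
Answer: $0$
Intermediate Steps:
$D{\left(h,K \right)} = h$
$r{\left(12 \right)} D{\left(0,\left(4 + 6\right) + 0 \right)} = 12 \cdot 0 = 0$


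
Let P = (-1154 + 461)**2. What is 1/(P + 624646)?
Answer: 1/1104895 ≈ 9.0506e-7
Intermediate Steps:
P = 480249 (P = (-693)**2 = 480249)
1/(P + 624646) = 1/(480249 + 624646) = 1/1104895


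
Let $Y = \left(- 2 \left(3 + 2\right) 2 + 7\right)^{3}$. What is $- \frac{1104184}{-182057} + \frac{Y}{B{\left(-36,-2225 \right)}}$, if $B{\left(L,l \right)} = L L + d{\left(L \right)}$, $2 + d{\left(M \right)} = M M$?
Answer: $\frac{2459857331}{471527630} \approx 5.2168$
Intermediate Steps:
$d{\left(M \right)} = -2 + M^{2}$ ($d{\left(M \right)} = -2 + M M = -2 + M^{2}$)
$B{\left(L,l \right)} = -2 + 2 L^{2}$ ($B{\left(L,l \right)} = L L + \left(-2 + L^{2}\right) = L^{2} + \left(-2 + L^{2}\right) = -2 + 2 L^{2}$)
$Y = -2197$ ($Y = \left(\left(-2\right) 5 \cdot 2 + 7\right)^{3} = \left(\left(-10\right) 2 + 7\right)^{3} = \left(-20 + 7\right)^{3} = \left(-13\right)^{3} = -2197$)
$- \frac{1104184}{-182057} + \frac{Y}{B{\left(-36,-2225 \right)}} = - \frac{1104184}{-182057} - \frac{2197}{-2 + 2 \left(-36\right)^{2}} = \left(-1104184\right) \left(- \frac{1}{182057}\right) - \frac{2197}{-2 + 2 \cdot 1296} = \frac{1104184}{182057} - \frac{2197}{-2 + 2592} = \frac{1104184}{182057} - \frac{2197}{2590} = \frac{2459857331}{471527630}$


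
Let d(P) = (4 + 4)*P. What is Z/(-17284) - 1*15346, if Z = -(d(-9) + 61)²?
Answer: -265240143/17284 ≈ -15346.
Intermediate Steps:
d(P) = 8*P
Z = -121 (Z = -(8*(-9) + 61)² = -(-72 + 61)² = -1*(-11)² = -1*121 = -121)
Z/(-17284) - 1*15346 = -121/(-17284) - 1*15346 = -121*(-1/17284) - 15346 = 121/17284 - 15346 = -265240143/17284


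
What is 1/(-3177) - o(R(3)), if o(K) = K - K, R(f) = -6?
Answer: -1/3177 ≈ -0.00031476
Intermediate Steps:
o(K) = 0
1/(-3177) - o(R(3)) = 1/(-3177) - 1*0 = -1/3177 + 0 = -1/3177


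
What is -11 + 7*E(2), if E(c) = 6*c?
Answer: 73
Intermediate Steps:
-11 + 7*E(2) = -11 + 7*(6*2) = -11 + 7*12 = -11 + 84 = 73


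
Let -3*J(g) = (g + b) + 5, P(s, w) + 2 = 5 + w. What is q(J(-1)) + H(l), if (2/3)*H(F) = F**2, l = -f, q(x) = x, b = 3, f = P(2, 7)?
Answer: 443/3 ≈ 147.67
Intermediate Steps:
P(s, w) = 3 + w (P(s, w) = -2 + (5 + w) = 3 + w)
f = 10 (f = 3 + 7 = 10)
J(g) = -8/3 - g/3 (J(g) = -((g + 3) + 5)/3 = -((3 + g) + 5)/3 = -(8 + g)/3 = -8/3 - g/3)
l = -10 (l = -1*10 = -10)
H(F) = 3*F**2/2
q(J(-1)) + H(l) = (-8/3 - 1/3*(-1)) + (3/2)*(-10)**2 = (-8/3 + 1/3) + (3/2)*100 = -7/3 + 150 = 443/3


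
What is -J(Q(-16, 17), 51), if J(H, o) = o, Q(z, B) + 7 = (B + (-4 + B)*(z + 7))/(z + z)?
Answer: -51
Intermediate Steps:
Q(z, B) = -7 + (B + (-4 + B)*(7 + z))/(2*z) (Q(z, B) = -7 + (B + (-4 + B)*(z + 7))/(z + z) = -7 + (B + (-4 + B)*(7 + z))/((2*z)) = -7 + (B + (-4 + B)*(7 + z))*(1/(2*z)) = -7 + (B + (-4 + B)*(7 + z))/(2*z))
-J(Q(-16, 17), 51) = -1*51 = -51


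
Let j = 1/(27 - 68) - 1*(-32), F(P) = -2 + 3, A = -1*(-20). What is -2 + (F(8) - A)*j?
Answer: -24991/41 ≈ -609.54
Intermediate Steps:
A = 20
F(P) = 1
j = 1311/41 (j = 1/(-41) + 32 = -1/41 + 32 = 1311/41 ≈ 31.976)
-2 + (F(8) - A)*j = -2 + (1 - 1*20)*(1311/41) = -2 + (1 - 20)*(1311/41) = -2 - 19*1311/41 = -2 - 24909/41 = -24991/41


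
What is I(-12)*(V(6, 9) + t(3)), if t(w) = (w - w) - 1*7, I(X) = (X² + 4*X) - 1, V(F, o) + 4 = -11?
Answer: -2090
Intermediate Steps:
V(F, o) = -15 (V(F, o) = -4 - 11 = -15)
I(X) = -1 + X² + 4*X
t(w) = -7 (t(w) = 0 - 7 = -7)
I(-12)*(V(6, 9) + t(3)) = (-1 + (-12)² + 4*(-12))*(-15 - 7) = (-1 + 144 - 48)*(-22) = 95*(-22) = -2090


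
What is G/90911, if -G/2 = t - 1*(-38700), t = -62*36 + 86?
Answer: -73108/90911 ≈ -0.80417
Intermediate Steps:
t = -2146 (t = -2232 + 86 = -2146)
G = -73108 (G = -2*(-2146 - 1*(-38700)) = -2*(-2146 + 38700) = -2*36554 = -73108)
G/90911 = -73108/90911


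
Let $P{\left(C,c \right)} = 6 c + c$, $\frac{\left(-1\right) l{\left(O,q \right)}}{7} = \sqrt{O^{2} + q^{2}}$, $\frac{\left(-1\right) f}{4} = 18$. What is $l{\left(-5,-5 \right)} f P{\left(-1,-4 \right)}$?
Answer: $- 70560 \sqrt{2} \approx -99787.0$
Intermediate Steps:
$f = -72$ ($f = \left(-4\right) 18 = -72$)
$l{\left(O,q \right)} = - 7 \sqrt{O^{2} + q^{2}}$
$P{\left(C,c \right)} = 7 c$
$l{\left(-5,-5 \right)} f P{\left(-1,-4 \right)} = - 7 \sqrt{\left(-5\right)^{2} + \left(-5\right)^{2}} \left(-72\right) 7 \left(-4\right) = - 7 \sqrt{25 + 25} \left(-72\right) \left(-28\right) = - 7 \sqrt{50} \left(-72\right) \left(-28\right) = - 7 \cdot 5 \sqrt{2} \left(-72\right) \left(-28\right) = - 35 \sqrt{2} \left(-72\right) \left(-28\right) = 2520 \sqrt{2} \left(-28\right) = - 70560 \sqrt{2}$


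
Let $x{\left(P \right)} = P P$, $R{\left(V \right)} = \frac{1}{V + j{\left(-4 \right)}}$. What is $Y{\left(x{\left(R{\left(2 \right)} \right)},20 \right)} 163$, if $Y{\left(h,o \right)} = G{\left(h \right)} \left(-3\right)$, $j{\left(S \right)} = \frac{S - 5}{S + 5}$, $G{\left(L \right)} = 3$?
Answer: $-1467$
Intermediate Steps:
$j{\left(S \right)} = \frac{-5 + S}{5 + S}$
$R{\left(V \right)} = \frac{1}{-9 + V}$ ($R{\left(V \right)} = \frac{1}{V + \frac{-5 - 4}{5 - 4}} = \frac{1}{V + 1^{-1} \left(-9\right)} = \frac{1}{V + 1 \left(-9\right)} = \frac{1}{V - 9} = \frac{1}{-9 + V}$)
$x{\left(P \right)} = P^{2}$
$Y{\left(h,o \right)} = -9$ ($Y{\left(h,o \right)} = 3 \left(-3\right) = -9$)
$Y{\left(x{\left(R{\left(2 \right)} \right)},20 \right)} 163 = \left(-9\right) 163 = -1467$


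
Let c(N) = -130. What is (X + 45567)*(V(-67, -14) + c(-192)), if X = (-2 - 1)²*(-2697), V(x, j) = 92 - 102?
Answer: -2981160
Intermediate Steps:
V(x, j) = -10
X = -24273 (X = (-3)²*(-2697) = 9*(-2697) = -24273)
(X + 45567)*(V(-67, -14) + c(-192)) = (-24273 + 45567)*(-10 - 130) = 21294*(-140) = -2981160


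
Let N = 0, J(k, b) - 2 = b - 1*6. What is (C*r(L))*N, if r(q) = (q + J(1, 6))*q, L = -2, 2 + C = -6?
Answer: 0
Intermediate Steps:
C = -8 (C = -2 - 6 = -8)
J(k, b) = -4 + b (J(k, b) = 2 + (b - 1*6) = 2 + (b - 6) = 2 + (-6 + b) = -4 + b)
r(q) = q*(2 + q) (r(q) = (q + (-4 + 6))*q = (q + 2)*q = (2 + q)*q = q*(2 + q))
(C*r(L))*N = -(-16)*(2 - 2)*0 = -(-16)*0*0 = -8*0*0 = 0*0 = 0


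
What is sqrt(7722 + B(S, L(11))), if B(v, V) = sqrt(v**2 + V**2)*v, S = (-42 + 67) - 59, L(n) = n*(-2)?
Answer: sqrt(7722 - 68*sqrt(410)) ≈ 79.656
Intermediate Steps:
L(n) = -2*n
S = -34 (S = 25 - 59 = -34)
B(v, V) = v*sqrt(V**2 + v**2) (B(v, V) = sqrt(V**2 + v**2)*v = v*sqrt(V**2 + v**2))
sqrt(7722 + B(S, L(11))) = sqrt(7722 - 34*sqrt((-2*11)**2 + (-34)**2)) = sqrt(7722 - 34*sqrt((-22)**2 + 1156)) = sqrt(7722 - 34*sqrt(484 + 1156)) = sqrt(7722 - 68*sqrt(410))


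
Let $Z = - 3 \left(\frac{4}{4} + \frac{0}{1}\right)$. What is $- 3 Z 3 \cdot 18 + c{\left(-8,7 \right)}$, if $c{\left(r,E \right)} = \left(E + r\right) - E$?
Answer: $478$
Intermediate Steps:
$Z = -3$ ($Z = - 3 \left(4 \cdot \frac{1}{4} + 0 \cdot 1\right) = - 3 \left(1 + 0\right) = \left(-3\right) 1 = -3$)
$c{\left(r,E \right)} = r$
$- 3 Z 3 \cdot 18 + c{\left(-8,7 \right)} = \left(-3\right) \left(-3\right) 3 \cdot 18 - 8 = 9 \cdot 3 \cdot 18 - 8 = 27 \cdot 18 - 8 = 486 - 8 = 478$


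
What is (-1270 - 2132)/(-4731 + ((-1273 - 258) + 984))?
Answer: 243/377 ≈ 0.64456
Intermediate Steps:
(-1270 - 2132)/(-4731 + ((-1273 - 258) + 984)) = -3402/(-4731 + (-1531 + 984)) = -3402/(-4731 - 547) = -3402/(-5278) = -3402*(-1/5278) = 243/377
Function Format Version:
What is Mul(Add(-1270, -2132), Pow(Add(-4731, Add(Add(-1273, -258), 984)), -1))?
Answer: Rational(243, 377) ≈ 0.64456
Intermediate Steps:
Mul(Add(-1270, -2132), Pow(Add(-4731, Add(Add(-1273, -258), 984)), -1)) = Mul(-3402, Pow(Add(-4731, Add(-1531, 984)), -1)) = Mul(-3402, Pow(Add(-4731, -547), -1)) = Mul(-3402, Pow(-5278, -1)) = Mul(-3402, Rational(-1, 5278)) = Rational(243, 377)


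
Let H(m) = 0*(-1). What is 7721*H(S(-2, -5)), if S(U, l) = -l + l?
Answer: 0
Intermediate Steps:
S(U, l) = 0
H(m) = 0
7721*H(S(-2, -5)) = 7721*0 = 0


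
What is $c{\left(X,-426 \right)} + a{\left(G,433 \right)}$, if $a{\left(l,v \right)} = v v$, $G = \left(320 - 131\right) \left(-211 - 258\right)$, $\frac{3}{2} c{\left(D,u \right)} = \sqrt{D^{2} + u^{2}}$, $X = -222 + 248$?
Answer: $187489 + \frac{4 \sqrt{45538}}{3} \approx 1.8777 \cdot 10^{5}$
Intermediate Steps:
$X = 26$
$c{\left(D,u \right)} = \frac{2 \sqrt{D^{2} + u^{2}}}{3}$
$G = -88641$ ($G = 189 \left(-469\right) = -88641$)
$a{\left(l,v \right)} = v^{2}$
$c{\left(X,-426 \right)} + a{\left(G,433 \right)} = \frac{2 \sqrt{26^{2} + \left(-426\right)^{2}}}{3} + 433^{2} = \frac{2 \sqrt{676 + 181476}}{3} + 187489 = \frac{2 \sqrt{182152}}{3} + 187489 = \frac{2 \cdot 2 \sqrt{45538}}{3} + 187489 = \frac{4 \sqrt{45538}}{3} + 187489 = 187489 + \frac{4 \sqrt{45538}}{3}$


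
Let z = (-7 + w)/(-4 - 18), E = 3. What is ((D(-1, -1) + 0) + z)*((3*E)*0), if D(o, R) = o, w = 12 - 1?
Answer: 0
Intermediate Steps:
w = 11
z = -2/11 (z = (-7 + 11)/(-4 - 18) = 4/(-22) = 4*(-1/22) = -2/11 ≈ -0.18182)
((D(-1, -1) + 0) + z)*((3*E)*0) = ((-1 + 0) - 2/11)*((3*3)*0) = (-1 - 2/11)*(9*0) = -13/11*0 = 0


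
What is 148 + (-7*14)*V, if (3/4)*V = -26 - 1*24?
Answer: 20044/3 ≈ 6681.3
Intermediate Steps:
V = -200/3 (V = 4*(-26 - 1*24)/3 = 4*(-26 - 24)/3 = (4/3)*(-50) = -200/3 ≈ -66.667)
148 + (-7*14)*V = 148 - 7*14*(-200/3) = 148 - 98*(-200/3) = 148 + 19600/3 = 20044/3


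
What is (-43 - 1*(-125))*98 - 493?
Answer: 7543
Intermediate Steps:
(-43 - 1*(-125))*98 - 493 = (-43 + 125)*98 - 493 = 82*98 - 493 = 8036 - 493 = 7543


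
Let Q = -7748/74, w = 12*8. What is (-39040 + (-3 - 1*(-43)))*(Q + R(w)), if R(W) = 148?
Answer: -62478000/37 ≈ -1.6886e+6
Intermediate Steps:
w = 96
Q = -3874/37 (Q = -7748/74 = -52*149/74 = -3874/37 ≈ -104.70)
(-39040 + (-3 - 1*(-43)))*(Q + R(w)) = (-39040 + (-3 - 1*(-43)))*(-3874/37 + 148) = (-39040 + (-3 + 43))*(1602/37) = (-39040 + 40)*(1602/37) = -39000*1602/37 = -62478000/37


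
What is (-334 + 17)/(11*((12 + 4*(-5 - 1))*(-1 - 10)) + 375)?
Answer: -317/1827 ≈ -0.17351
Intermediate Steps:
(-334 + 17)/(11*((12 + 4*(-5 - 1))*(-1 - 10)) + 375) = -317/(11*((12 + 4*(-6))*(-11)) + 375) = -317/(11*((12 - 24)*(-11)) + 375) = -317/(11*(-12*(-11)) + 375) = -317/(11*132 + 375) = -317/(1452 + 375) = -317/1827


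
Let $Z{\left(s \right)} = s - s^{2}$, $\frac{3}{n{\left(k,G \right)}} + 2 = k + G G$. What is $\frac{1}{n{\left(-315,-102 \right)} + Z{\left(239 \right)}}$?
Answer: $- \frac{10087}{573768731} \approx -1.758 \cdot 10^{-5}$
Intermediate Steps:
$n{\left(k,G \right)} = \frac{3}{-2 + k + G^{2}}$ ($n{\left(k,G \right)} = \frac{3}{-2 + \left(k + G G\right)} = \frac{3}{-2 + \left(k + G^{2}\right)} = \frac{3}{-2 + k + G^{2}}$)
$\frac{1}{n{\left(-315,-102 \right)} + Z{\left(239 \right)}} = \frac{1}{\frac{3}{-2 - 315 + \left(-102\right)^{2}} + 239 \left(1 - 239\right)} = \frac{1}{\frac{3}{-2 - 315 + 10404} + 239 \left(1 - 239\right)} = \frac{1}{\frac{3}{10087} + 239 \left(-238\right)} = \frac{1}{3 \cdot \frac{1}{10087} - 56882} = \frac{1}{\frac{3}{10087} - 56882} = \frac{1}{- \frac{573768731}{10087}} = - \frac{10087}{573768731}$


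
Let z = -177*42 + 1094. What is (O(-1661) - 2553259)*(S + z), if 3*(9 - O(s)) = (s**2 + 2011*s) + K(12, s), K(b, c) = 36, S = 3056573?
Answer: -21590879075588/3 ≈ -7.1970e+12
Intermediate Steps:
z = -6340 (z = -7434 + 1094 = -6340)
O(s) = -3 - 2011*s/3 - s**2/3 (O(s) = 9 - ((s**2 + 2011*s) + 36)/3 = 9 - (36 + s**2 + 2011*s)/3 = 9 + (-12 - 2011*s/3 - s**2/3) = -3 - 2011*s/3 - s**2/3)
(O(-1661) - 2553259)*(S + z) = ((-3 - 2011/3*(-1661) - 1/3*(-1661)**2) - 2553259)*(3056573 - 6340) = ((-3 + 3340271/3 - 1/3*2758921) - 2553259)*3050233 = ((-3 + 3340271/3 - 2758921/3) - 2553259)*3050233 = (581341/3 - 2553259)*3050233 = -7078436/3*3050233 = -21590879075588/3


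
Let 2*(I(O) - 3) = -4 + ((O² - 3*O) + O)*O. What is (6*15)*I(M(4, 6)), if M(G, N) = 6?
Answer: 6570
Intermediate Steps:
I(O) = 1 + O*(O² - 2*O)/2 (I(O) = 3 + (-4 + ((O² - 3*O) + O)*O)/2 = 3 + (-4 + (O² - 2*O)*O)/2 = 3 + (-4 + O*(O² - 2*O))/2 = 3 + (-2 + O*(O² - 2*O)/2) = 1 + O*(O² - 2*O)/2)
(6*15)*I(M(4, 6)) = (6*15)*(1 + (½)*6³ - 1*6²) = 90*(1 + (½)*216 - 1*36) = 90*(1 + 108 - 36) = 90*73 = 6570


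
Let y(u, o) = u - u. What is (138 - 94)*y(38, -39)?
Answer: 0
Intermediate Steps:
y(u, o) = 0
(138 - 94)*y(38, -39) = (138 - 94)*0 = 44*0 = 0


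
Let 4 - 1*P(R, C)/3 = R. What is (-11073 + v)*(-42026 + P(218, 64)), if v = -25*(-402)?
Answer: 43649364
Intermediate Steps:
v = 10050
P(R, C) = 12 - 3*R
(-11073 + v)*(-42026 + P(218, 64)) = (-11073 + 10050)*(-42026 + (12 - 3*218)) = -1023*(-42026 + (12 - 654)) = -1023*(-42026 - 642) = -1023*(-42668) = 43649364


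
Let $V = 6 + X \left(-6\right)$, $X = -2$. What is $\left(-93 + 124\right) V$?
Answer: $558$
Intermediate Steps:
$V = 18$ ($V = 6 - -12 = 6 + 12 = 18$)
$\left(-93 + 124\right) V = \left(-93 + 124\right) 18 = 31 \cdot 18 = 558$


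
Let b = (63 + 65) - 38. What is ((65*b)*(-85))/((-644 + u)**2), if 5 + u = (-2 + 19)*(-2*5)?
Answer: -4250/5733 ≈ -0.74132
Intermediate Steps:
b = 90 (b = 128 - 38 = 90)
u = -175 (u = -5 + (-2 + 19)*(-2*5) = -5 + 17*(-10) = -5 - 170 = -175)
((65*b)*(-85))/((-644 + u)**2) = ((65*90)*(-85))/((-644 - 175)**2) = (5850*(-85))/((-819)**2) = -497250/670761 = -497250*1/670761 = -4250/5733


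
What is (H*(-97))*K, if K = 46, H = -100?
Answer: 446200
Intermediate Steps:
(H*(-97))*K = -100*(-97)*46 = 9700*46 = 446200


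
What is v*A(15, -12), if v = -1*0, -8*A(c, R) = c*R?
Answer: 0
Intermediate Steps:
A(c, R) = -R*c/8 (A(c, R) = -c*R/8 = -R*c/8)
v = 0
v*A(15, -12) = 0*(-⅛*(-12)*15) = 0*(45/2) = 0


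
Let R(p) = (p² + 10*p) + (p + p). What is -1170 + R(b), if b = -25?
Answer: -845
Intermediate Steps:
R(p) = p² + 12*p (R(p) = (p² + 10*p) + 2*p = p² + 12*p)
-1170 + R(b) = -1170 - 25*(12 - 25) = -1170 - 25*(-13) = -1170 + 325 = -845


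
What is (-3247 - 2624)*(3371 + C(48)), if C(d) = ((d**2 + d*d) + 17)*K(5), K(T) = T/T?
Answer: -46944516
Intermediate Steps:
K(T) = 1
C(d) = 17 + 2*d**2 (C(d) = ((d**2 + d*d) + 17)*1 = ((d**2 + d**2) + 17)*1 = (2*d**2 + 17)*1 = (17 + 2*d**2)*1 = 17 + 2*d**2)
(-3247 - 2624)*(3371 + C(48)) = (-3247 - 2624)*(3371 + (17 + 2*48**2)) = -5871*(3371 + (17 + 2*2304)) = -5871*(3371 + (17 + 4608)) = -5871*(3371 + 4625) = -5871*7996 = -46944516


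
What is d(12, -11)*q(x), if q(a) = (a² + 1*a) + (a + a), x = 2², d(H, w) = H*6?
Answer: 2016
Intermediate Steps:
d(H, w) = 6*H
x = 4
q(a) = a² + 3*a (q(a) = (a² + a) + 2*a = (a + a²) + 2*a = a² + 3*a)
d(12, -11)*q(x) = (6*12)*(4*(3 + 4)) = 72*(4*7) = 72*28 = 2016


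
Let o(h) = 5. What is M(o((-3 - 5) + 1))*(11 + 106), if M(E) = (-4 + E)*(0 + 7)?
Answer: 819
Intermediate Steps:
M(E) = -28 + 7*E (M(E) = (-4 + E)*7 = -28 + 7*E)
M(o((-3 - 5) + 1))*(11 + 106) = (-28 + 7*5)*(11 + 106) = (-28 + 35)*117 = 7*117 = 819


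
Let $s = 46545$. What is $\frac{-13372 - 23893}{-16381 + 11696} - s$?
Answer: $- \frac{43605212}{937} \approx -46537.0$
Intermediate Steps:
$\frac{-13372 - 23893}{-16381 + 11696} - s = \frac{-13372 - 23893}{-16381 + 11696} - 46545 = - \frac{37265}{-4685} - 46545 = \left(-37265\right) \left(- \frac{1}{4685}\right) - 46545 = \frac{7453}{937} - 46545 = - \frac{43605212}{937}$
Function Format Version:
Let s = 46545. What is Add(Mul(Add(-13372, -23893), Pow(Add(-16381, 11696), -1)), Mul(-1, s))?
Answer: Rational(-43605212, 937) ≈ -46537.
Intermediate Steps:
Add(Mul(Add(-13372, -23893), Pow(Add(-16381, 11696), -1)), Mul(-1, s)) = Add(Mul(Add(-13372, -23893), Pow(Add(-16381, 11696), -1)), Mul(-1, 46545)) = Add(Mul(-37265, Pow(-4685, -1)), -46545) = Add(Mul(-37265, Rational(-1, 4685)), -46545) = Add(Rational(7453, 937), -46545) = Rational(-43605212, 937)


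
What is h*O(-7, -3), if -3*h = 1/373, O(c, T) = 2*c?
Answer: 14/1119 ≈ 0.012511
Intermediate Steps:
h = -1/1119 (h = -1/3/373 = -1/3*1/373 = -1/1119 ≈ -0.00089366)
h*O(-7, -3) = -2*(-7)/1119 = -1/1119*(-14) = 14/1119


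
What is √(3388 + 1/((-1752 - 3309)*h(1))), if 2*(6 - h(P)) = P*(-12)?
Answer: √347117145305/10122 ≈ 58.207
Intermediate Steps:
h(P) = 6 + 6*P (h(P) = 6 - P*(-12)/2 = 6 - (-6)*P = 6 + 6*P)
√(3388 + 1/((-1752 - 3309)*h(1))) = √(3388 + 1/((-1752 - 3309)*(6 + 6*1))) = √(3388 + 1/((-5061)*(6 + 6))) = √(3388 - 1/5061/12) = √(3388 - 1/5061*1/12) = √(3388 - 1/60732) = √(205760015/60732) = √347117145305/10122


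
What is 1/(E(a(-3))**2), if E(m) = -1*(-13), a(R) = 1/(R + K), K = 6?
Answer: 1/169 ≈ 0.0059172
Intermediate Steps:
a(R) = 1/(6 + R) (a(R) = 1/(R + 6) = 1/(6 + R))
E(m) = 13
1/(E(a(-3))**2) = 1/(13**2) = 1/169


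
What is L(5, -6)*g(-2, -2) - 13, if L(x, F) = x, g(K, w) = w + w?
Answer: -33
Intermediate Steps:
g(K, w) = 2*w
L(5, -6)*g(-2, -2) - 13 = 5*(2*(-2)) - 13 = 5*(-4) - 13 = -20 - 13 = -33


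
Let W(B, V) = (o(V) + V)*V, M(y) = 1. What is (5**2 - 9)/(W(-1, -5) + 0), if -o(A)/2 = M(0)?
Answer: 16/35 ≈ 0.45714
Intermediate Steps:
o(A) = -2 (o(A) = -2*1 = -2)
W(B, V) = V*(-2 + V) (W(B, V) = (-2 + V)*V = V*(-2 + V))
(5**2 - 9)/(W(-1, -5) + 0) = (5**2 - 9)/(-5*(-2 - 5) + 0) = (25 - 9)/(-5*(-7) + 0) = 16/(35 + 0) = 16/35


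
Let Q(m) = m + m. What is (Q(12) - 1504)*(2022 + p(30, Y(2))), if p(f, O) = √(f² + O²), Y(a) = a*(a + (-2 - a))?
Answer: -2992560 - 2960*√229 ≈ -3.0374e+6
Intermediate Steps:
Y(a) = -2*a (Y(a) = a*(-2) = -2*a)
Q(m) = 2*m
p(f, O) = √(O² + f²)
(Q(12) - 1504)*(2022 + p(30, Y(2))) = (2*12 - 1504)*(2022 + √((-2*2)² + 30²)) = (24 - 1504)*(2022 + √((-4)² + 900)) = -1480*(2022 + √(16 + 900)) = -1480*(2022 + √916) = -1480*(2022 + 2*√229) = -2992560 - 2960*√229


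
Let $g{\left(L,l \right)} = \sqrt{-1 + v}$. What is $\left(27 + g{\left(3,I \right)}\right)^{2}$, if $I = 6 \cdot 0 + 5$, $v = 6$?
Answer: $\left(27 + \sqrt{5}\right)^{2} \approx 854.75$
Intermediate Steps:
$I = 5$ ($I = 0 + 5 = 5$)
$g{\left(L,l \right)} = \sqrt{5}$ ($g{\left(L,l \right)} = \sqrt{-1 + 6} = \sqrt{5}$)
$\left(27 + g{\left(3,I \right)}\right)^{2} = \left(27 + \sqrt{5}\right)^{2}$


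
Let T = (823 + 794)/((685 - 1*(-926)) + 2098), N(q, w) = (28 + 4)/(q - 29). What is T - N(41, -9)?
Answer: -24821/11127 ≈ -2.2307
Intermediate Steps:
N(q, w) = 32/(-29 + q)
T = 1617/3709 (T = 1617/((685 + 926) + 2098) = 1617/(1611 + 2098) = 1617/3709 ≈ 0.43597)
T - N(41, -9) = 1617/3709 - 32/(-29 + 41) = 1617/3709 - 32/12 = 1617/3709 - 1*8/3 = 1617/3709 - 8/3 = -24821/11127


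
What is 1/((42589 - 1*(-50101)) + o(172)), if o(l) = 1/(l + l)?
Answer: 344/31885361 ≈ 1.0789e-5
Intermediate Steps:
o(l) = 1/(2*l)
1/((42589 - 1*(-50101)) + o(172)) = 1/((42589 - 1*(-50101)) + (1/2)/172) = 1/((42589 + 50101) + (1/2)*(1/172)) = 1/(92690 + 1/344) = 1/(31885361/344) = 344/31885361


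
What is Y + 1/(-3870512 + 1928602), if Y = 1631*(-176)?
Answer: -557436916961/1941910 ≈ -2.8706e+5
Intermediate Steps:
Y = -287056
Y + 1/(-3870512 + 1928602) = -287056 + 1/(-3870512 + 1928602) = -287056 + 1/(-1941910) = -287056 - 1/1941910 = -557436916961/1941910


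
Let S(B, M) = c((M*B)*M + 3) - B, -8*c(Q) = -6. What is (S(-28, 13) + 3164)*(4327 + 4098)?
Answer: 107595675/4 ≈ 2.6899e+7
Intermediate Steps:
c(Q) = ¾ (c(Q) = -⅛*(-6) = ¾)
S(B, M) = ¾ - B
(S(-28, 13) + 3164)*(4327 + 4098) = ((¾ - 1*(-28)) + 3164)*(4327 + 4098) = ((¾ + 28) + 3164)*8425 = (115/4 + 3164)*8425 = (12771/4)*8425 = 107595675/4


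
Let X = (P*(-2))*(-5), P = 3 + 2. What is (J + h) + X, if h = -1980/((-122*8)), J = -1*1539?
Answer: -362821/244 ≈ -1487.0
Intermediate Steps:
P = 5
J = -1539
h = 495/244 (h = -1980/(-976) = -1980*(-1/976) = 495/244 ≈ 2.0287)
X = 50 (X = (5*(-2))*(-5) = -10*(-5) = 50)
(J + h) + X = (-1539 + 495/244) + 50 = -375021/244 + 50 = -362821/244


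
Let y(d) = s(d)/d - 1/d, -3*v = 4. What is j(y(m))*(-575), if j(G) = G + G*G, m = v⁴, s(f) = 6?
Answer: -153930375/65536 ≈ -2348.8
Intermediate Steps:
v = -4/3 (v = -⅓*4 = -4/3 ≈ -1.3333)
m = 256/81 (m = (-4/3)⁴ = 256/81 ≈ 3.1605)
y(d) = 5/d (y(d) = 6/d - 1/d = 5/d)
j(G) = G + G²
j(y(m))*(-575) = ((5/(256/81))*(1 + 5/(256/81)))*(-575) = ((5*(81/256))*(1 + 5*(81/256)))*(-575) = (405*(1 + 405/256)/256)*(-575) = ((405/256)*(661/256))*(-575) = (267705/65536)*(-575) = -153930375/65536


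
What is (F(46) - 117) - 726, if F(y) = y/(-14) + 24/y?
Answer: -136168/161 ≈ -845.76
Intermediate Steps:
F(y) = 24/y - y/14 (F(y) = y*(-1/14) + 24/y = -y/14 + 24/y = 24/y - y/14)
(F(46) - 117) - 726 = ((24/46 - 1/14*46) - 117) - 726 = ((24*(1/46) - 23/7) - 117) - 726 = ((12/23 - 23/7) - 117) - 726 = (-445/161 - 117) - 726 = -19282/161 - 726 = -136168/161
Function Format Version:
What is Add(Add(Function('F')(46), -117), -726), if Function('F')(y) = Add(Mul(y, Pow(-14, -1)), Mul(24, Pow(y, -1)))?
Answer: Rational(-136168, 161) ≈ -845.76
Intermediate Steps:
Function('F')(y) = Add(Mul(24, Pow(y, -1)), Mul(Rational(-1, 14), y)) (Function('F')(y) = Add(Mul(y, Rational(-1, 14)), Mul(24, Pow(y, -1))) = Add(Mul(Rational(-1, 14), y), Mul(24, Pow(y, -1))) = Add(Mul(24, Pow(y, -1)), Mul(Rational(-1, 14), y)))
Add(Add(Function('F')(46), -117), -726) = Add(Add(Add(Mul(24, Pow(46, -1)), Mul(Rational(-1, 14), 46)), -117), -726) = Add(Add(Add(Mul(24, Rational(1, 46)), Rational(-23, 7)), -117), -726) = Add(Add(Add(Rational(12, 23), Rational(-23, 7)), -117), -726) = Add(Add(Rational(-445, 161), -117), -726) = Add(Rational(-19282, 161), -726) = Rational(-136168, 161)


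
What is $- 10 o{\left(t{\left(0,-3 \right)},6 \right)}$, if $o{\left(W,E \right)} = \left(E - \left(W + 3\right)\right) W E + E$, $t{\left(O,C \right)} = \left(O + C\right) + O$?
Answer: $1020$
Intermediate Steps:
$t{\left(O,C \right)} = C + 2 O$ ($t{\left(O,C \right)} = \left(C + O\right) + O = C + 2 O$)
$o{\left(W,E \right)} = E + E W \left(-3 + E - W\right)$ ($o{\left(W,E \right)} = \left(E - \left(3 + W\right)\right) W E + E = \left(-3 + E - W\right) W E + E = W \left(-3 + E - W\right) E + E = E W \left(-3 + E - W\right) + E = E + E W \left(-3 + E - W\right)$)
$- 10 o{\left(t{\left(0,-3 \right)},6 \right)} = - 10 \cdot 6 \left(1 - \left(-3 + 2 \cdot 0\right)^{2} - 3 \left(-3 + 2 \cdot 0\right) + 6 \left(-3 + 2 \cdot 0\right)\right) = - 10 \cdot 6 \left(1 - \left(-3 + 0\right)^{2} - 3 \left(-3 + 0\right) + 6 \left(-3 + 0\right)\right) = - 10 \cdot 6 \left(1 - \left(-3\right)^{2} - -9 + 6 \left(-3\right)\right) = - 10 \cdot 6 \left(1 - 9 + 9 - 18\right) = - 10 \cdot 6 \left(-17\right) = \left(-10\right) \left(-102\right) = 1020$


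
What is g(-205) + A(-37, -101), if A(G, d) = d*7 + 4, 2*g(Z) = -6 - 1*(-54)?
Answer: -679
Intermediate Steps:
g(Z) = 24 (g(Z) = (-6 - 1*(-54))/2 = (-6 + 54)/2 = (½)*48 = 24)
A(G, d) = 4 + 7*d (A(G, d) = 7*d + 4 = 4 + 7*d)
g(-205) + A(-37, -101) = 24 + (4 + 7*(-101)) = 24 + (4 - 707) = 24 - 703 = -679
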